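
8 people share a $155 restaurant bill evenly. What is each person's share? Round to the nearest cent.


Total bill: $155
Number of people: 8
Each pays: $155 / 8 = $19.375 ≈ $19.38

$19.38


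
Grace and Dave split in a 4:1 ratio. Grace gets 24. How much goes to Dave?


Find the multiplier:
24 / 4 = 6
Apply to Dave's share:
1 x 6 = 6

6


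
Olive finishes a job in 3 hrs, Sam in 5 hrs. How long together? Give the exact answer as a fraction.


Olive's rate: 1/3 of the job per hour
Sam's rate: 1/5 of the job per hour
Combined rate: 1/3 + 1/5 = 8/15 per hour
Time = 1 / (8/15) = 15/8 hours (≈ 1.88 hours)

15/8 hours


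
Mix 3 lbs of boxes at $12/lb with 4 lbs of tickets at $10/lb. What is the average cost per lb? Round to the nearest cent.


Cost of boxes:
3 x $12 = $36
Cost of tickets:
4 x $10 = $40
Total cost: $36 + $40 = $76
Total weight: 7 lbs
Average: $76 / 7 = $10.8571... ≈ $10.86/lb

$10.86/lb


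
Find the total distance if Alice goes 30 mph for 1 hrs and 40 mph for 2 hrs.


Leg 1 distance:
30 x 1 = 30 miles
Leg 2 distance:
40 x 2 = 80 miles
Total distance:
30 + 80 = 110 miles

110 miles


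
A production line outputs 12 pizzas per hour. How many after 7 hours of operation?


Production rate: 12 pizzas per hour
Time: 7 hours
Total: 12 x 7 = 84 pizzas

84 pizzas


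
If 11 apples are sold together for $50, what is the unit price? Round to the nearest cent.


Total cost: $50
Number of items: 11
Unit price: $50 / 11 = $4.5454... ≈ $4.55

$4.55


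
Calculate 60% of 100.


Convert percentage to decimal:
60% = 0.6
Multiply:
100 x 0.6 = 60

60


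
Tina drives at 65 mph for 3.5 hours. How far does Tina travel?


Use the formula: distance = speed x time
Speed = 65 mph, Time = 3.5 hours
65 x 3.5 = 227.5 miles

227.5 miles


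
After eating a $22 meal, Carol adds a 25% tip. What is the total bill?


Calculate the tip:
25% of $22 = $5.50
Add tip to meal cost:
$22 + $5.50 = $27.50

$27.50


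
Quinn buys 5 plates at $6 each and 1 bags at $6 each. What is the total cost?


Cost of plates:
5 x $6 = $30
Cost of bags:
1 x $6 = $6
Add both:
$30 + $6 = $36

$36


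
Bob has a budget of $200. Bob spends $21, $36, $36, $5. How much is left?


Add up expenses:
$21 + $36 + $36 + $5 = $98
Subtract from budget:
$200 - $98 = $102

$102


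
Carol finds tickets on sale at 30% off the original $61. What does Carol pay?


Calculate the discount amount:
30% of $61 = $18.30
Subtract from original:
$61 - $18.30 = $42.70

$42.70


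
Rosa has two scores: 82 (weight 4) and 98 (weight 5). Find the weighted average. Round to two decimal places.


Weighted sum:
4 x 82 + 5 x 98 = 818
Total weight:
4 + 5 = 9
Weighted average:
818 / 9 = 90.8888... ≈ 90.89

90.89


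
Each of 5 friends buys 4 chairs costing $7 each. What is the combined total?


Cost per person:
4 x $7 = $28
Group total:
5 x $28 = $140

$140


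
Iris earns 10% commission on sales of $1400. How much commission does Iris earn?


Convert rate to decimal:
10% = 0.1
Multiply by sales:
$1400 x 0.1 = $140

$140


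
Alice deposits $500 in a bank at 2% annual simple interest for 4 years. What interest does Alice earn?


Use the formula I = P x R x T / 100
P x R x T = 500 x 2 x 4 = 4000
I = 4000 / 100 = $40

$40


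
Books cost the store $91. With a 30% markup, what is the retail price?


Calculate the markup amount:
30% of $91 = $27.30
Add to cost:
$91 + $27.30 = $118.30

$118.30


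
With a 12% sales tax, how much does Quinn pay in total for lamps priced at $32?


Calculate the tax:
12% of $32 = $3.84
Add tax to price:
$32 + $3.84 = $35.84

$35.84


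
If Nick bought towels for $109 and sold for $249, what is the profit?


Selling price = $249
Cost price = $109
Profit = selling price - cost price:
Profit = $249 - $109 = $140

$140


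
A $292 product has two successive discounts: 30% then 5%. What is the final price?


First discount:
30% of $292 = $87.60
Price after first discount:
$292 - $87.60 = $204.40
Second discount:
5% of $204.40 = $10.22
Final price:
$204.40 - $10.22 = $194.18

$194.18


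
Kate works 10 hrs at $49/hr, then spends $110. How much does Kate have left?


Calculate earnings:
10 x $49 = $490
Subtract spending:
$490 - $110 = $380

$380


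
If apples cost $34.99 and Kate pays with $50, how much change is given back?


Start with the amount paid:
$50
Subtract the price:
$50 - $34.99 = $15.01

$15.01


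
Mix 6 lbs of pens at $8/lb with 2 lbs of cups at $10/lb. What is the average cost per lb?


Cost of pens:
6 x $8 = $48
Cost of cups:
2 x $10 = $20
Total cost: $48 + $20 = $68
Total weight: 8 lbs
Average: $68 / 8 = $8.50/lb

$8.50/lb


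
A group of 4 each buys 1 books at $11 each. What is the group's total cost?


Cost per person:
1 x $11 = $11
Group total:
4 x $11 = $44

$44


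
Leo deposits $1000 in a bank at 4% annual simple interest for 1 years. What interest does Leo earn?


Use the formula I = P x R x T / 100
P x R x T = 1000 x 4 x 1 = 4000
I = 4000 / 100 = $40

$40


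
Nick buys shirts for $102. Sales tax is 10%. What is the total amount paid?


Calculate the tax:
10% of $102 = $10.20
Add tax to price:
$102 + $10.20 = $112.20

$112.20


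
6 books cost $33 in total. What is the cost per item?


Total cost: $33
Number of items: 6
Unit price: $33 / 6 = $5.50

$5.50


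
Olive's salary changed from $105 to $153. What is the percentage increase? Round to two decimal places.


Find the absolute change:
|153 - 105| = 48
Divide by original and multiply by 100:
48 / 105 x 100 = 45.7142...% ≈ 45.71%

45.71%


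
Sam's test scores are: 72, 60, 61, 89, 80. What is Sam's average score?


Add the scores:
72 + 60 + 61 + 89 + 80 = 362
Divide by the number of tests:
362 / 5 = 72.4

72.4


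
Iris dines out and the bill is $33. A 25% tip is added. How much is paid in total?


Calculate the tip:
25% of $33 = $8.25
Add tip to meal cost:
$33 + $8.25 = $41.25

$41.25


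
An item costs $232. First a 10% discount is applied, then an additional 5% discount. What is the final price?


First discount:
10% of $232 = $23.20
Price after first discount:
$232 - $23.20 = $208.80
Second discount:
5% of $208.80 = $10.44
Final price:
$208.80 - $10.44 = $198.36

$198.36


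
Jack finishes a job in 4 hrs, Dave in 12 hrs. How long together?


Jack's rate: 1/4 of the job per hour
Dave's rate: 1/12 of the job per hour
Combined rate: 1/4 + 1/12 = 1/3 per hour
Time = 1 / (1/3) = 3 hours

3 hours


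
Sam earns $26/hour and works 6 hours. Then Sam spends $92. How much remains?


Calculate earnings:
6 x $26 = $156
Subtract spending:
$156 - $92 = $64

$64


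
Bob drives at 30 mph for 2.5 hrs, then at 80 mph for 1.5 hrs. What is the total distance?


Leg 1 distance:
30 x 2.5 = 75 miles
Leg 2 distance:
80 x 1.5 = 120 miles
Total distance:
75 + 120 = 195 miles

195 miles


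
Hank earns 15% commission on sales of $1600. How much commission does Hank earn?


Convert rate to decimal:
15% = 0.15
Multiply by sales:
$1600 x 0.15 = $240

$240


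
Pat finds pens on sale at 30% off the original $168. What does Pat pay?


Calculate the discount amount:
30% of $168 = $50.40
Subtract from original:
$168 - $50.40 = $117.60

$117.60


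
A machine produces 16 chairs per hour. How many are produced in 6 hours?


Production rate: 16 chairs per hour
Time: 6 hours
Total: 16 x 6 = 96 chairs

96 chairs


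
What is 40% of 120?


Convert percentage to decimal:
40% = 0.4
Multiply:
120 x 0.4 = 48

48


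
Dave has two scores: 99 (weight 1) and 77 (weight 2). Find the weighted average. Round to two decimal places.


Weighted sum:
1 x 99 + 2 x 77 = 253
Total weight:
1 + 2 = 3
Weighted average:
253 / 3 = 84.3333... ≈ 84.33

84.33


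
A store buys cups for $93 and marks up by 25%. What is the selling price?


Calculate the markup amount:
25% of $93 = $23.25
Add to cost:
$93 + $23.25 = $116.25

$116.25


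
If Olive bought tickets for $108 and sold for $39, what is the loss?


Selling price = $39
Cost price = $108
Loss = cost price - selling price:
Loss = $108 - $39 = $69

$69


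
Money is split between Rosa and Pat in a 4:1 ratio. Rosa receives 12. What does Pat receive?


Find the multiplier:
12 / 4 = 3
Apply to Pat's share:
1 x 3 = 3

3


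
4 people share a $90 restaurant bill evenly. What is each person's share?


Total bill: $90
Number of people: 4
Each pays: $90 / 4 = $22.50

$22.50


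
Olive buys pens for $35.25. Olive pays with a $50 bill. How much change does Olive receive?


Start with the amount paid:
$50
Subtract the price:
$50 - $35.25 = $14.75

$14.75


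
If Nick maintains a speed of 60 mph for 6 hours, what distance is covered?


Use the formula: distance = speed x time
Speed = 60 mph, Time = 6 hours
60 x 6 = 360 miles

360 miles


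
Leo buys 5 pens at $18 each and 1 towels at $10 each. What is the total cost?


Cost of pens:
5 x $18 = $90
Cost of towels:
1 x $10 = $10
Add both:
$90 + $10 = $100

$100


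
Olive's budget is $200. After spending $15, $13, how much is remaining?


Add up expenses:
$15 + $13 = $28
Subtract from budget:
$200 - $28 = $172

$172


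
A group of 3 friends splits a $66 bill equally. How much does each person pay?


Total bill: $66
Number of people: 3
Each pays: $66 / 3 = $22

$22


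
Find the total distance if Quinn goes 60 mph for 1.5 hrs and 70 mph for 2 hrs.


Leg 1 distance:
60 x 1.5 = 90 miles
Leg 2 distance:
70 x 2 = 140 miles
Total distance:
90 + 140 = 230 miles

230 miles


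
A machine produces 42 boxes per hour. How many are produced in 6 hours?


Production rate: 42 boxes per hour
Time: 6 hours
Total: 42 x 6 = 252 boxes

252 boxes


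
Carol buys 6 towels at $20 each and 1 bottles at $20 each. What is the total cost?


Cost of towels:
6 x $20 = $120
Cost of bottles:
1 x $20 = $20
Add both:
$120 + $20 = $140

$140


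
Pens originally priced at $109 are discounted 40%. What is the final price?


Calculate the discount amount:
40% of $109 = $43.60
Subtract from original:
$109 - $43.60 = $65.40

$65.40


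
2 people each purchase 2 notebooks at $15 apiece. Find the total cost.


Cost per person:
2 x $15 = $30
Group total:
2 x $30 = $60

$60


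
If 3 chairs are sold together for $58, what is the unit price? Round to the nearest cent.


Total cost: $58
Number of items: 3
Unit price: $58 / 3 = $19.3333... ≈ $19.33

$19.33


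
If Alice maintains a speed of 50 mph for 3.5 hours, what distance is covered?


Use the formula: distance = speed x time
Speed = 50 mph, Time = 3.5 hours
50 x 3.5 = 175 miles

175 miles


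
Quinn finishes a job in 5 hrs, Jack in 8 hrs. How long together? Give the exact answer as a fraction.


Quinn's rate: 1/5 of the job per hour
Jack's rate: 1/8 of the job per hour
Combined rate: 1/5 + 1/8 = 13/40 per hour
Time = 1 / (13/40) = 40/13 hours (≈ 3.08 hours)

40/13 hours


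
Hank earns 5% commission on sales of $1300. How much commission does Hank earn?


Convert rate to decimal:
5% = 0.05
Multiply by sales:
$1300 x 0.05 = $65

$65


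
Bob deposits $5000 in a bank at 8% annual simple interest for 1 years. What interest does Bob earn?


Use the formula I = P x R x T / 100
P x R x T = 5000 x 8 x 1 = 40000
I = 40000 / 100 = $400

$400


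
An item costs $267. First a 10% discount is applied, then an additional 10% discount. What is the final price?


First discount:
10% of $267 = $26.70
Price after first discount:
$267 - $26.70 = $240.30
Second discount:
10% of $240.30 = $24.03
Final price:
$240.30 - $24.03 = $216.27

$216.27


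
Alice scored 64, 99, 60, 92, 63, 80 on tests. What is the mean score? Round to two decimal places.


Add the scores:
64 + 99 + 60 + 92 + 63 + 80 = 458
Divide by the number of tests:
458 / 6 = 76.3333... ≈ 76.33

76.33


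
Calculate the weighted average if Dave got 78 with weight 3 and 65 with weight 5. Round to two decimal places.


Weighted sum:
3 x 78 + 5 x 65 = 559
Total weight:
3 + 5 = 8
Weighted average:
559 / 8 = 69.875 ≈ 69.88

69.88


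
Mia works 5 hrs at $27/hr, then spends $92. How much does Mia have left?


Calculate earnings:
5 x $27 = $135
Subtract spending:
$135 - $92 = $43

$43


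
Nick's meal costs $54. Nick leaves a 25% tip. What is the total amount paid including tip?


Calculate the tip:
25% of $54 = $13.50
Add tip to meal cost:
$54 + $13.50 = $67.50

$67.50


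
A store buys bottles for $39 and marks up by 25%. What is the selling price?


Calculate the markup amount:
25% of $39 = $9.75
Add to cost:
$39 + $9.75 = $48.75

$48.75


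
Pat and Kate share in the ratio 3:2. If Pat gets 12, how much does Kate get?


Find the multiplier:
12 / 3 = 4
Apply to Kate's share:
2 x 4 = 8

8


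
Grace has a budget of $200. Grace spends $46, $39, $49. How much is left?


Add up expenses:
$46 + $39 + $49 = $134
Subtract from budget:
$200 - $134 = $66

$66


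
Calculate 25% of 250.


Convert percentage to decimal:
25% = 0.25
Multiply:
250 x 0.25 = 62.5

62.5


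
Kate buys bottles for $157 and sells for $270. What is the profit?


Selling price = $270
Cost price = $157
Profit = selling price - cost price:
Profit = $270 - $157 = $113

$113


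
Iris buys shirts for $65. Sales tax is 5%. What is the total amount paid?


Calculate the tax:
5% of $65 = $3.25
Add tax to price:
$65 + $3.25 = $68.25

$68.25


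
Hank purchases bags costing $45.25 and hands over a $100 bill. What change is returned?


Start with the amount paid:
$100
Subtract the price:
$100 - $45.25 = $54.75

$54.75


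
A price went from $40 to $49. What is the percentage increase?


Find the absolute change:
|49 - 40| = 9
Divide by original and multiply by 100:
9 / 40 x 100 = 22.5%

22.5%


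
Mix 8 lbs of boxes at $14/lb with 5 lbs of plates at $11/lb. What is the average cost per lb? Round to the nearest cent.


Cost of boxes:
8 x $14 = $112
Cost of plates:
5 x $11 = $55
Total cost: $112 + $55 = $167
Total weight: 13 lbs
Average: $167 / 13 = $12.8461... ≈ $12.85/lb

$12.85/lb


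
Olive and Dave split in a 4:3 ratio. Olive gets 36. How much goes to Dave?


Find the multiplier:
36 / 4 = 9
Apply to Dave's share:
3 x 9 = 27

27


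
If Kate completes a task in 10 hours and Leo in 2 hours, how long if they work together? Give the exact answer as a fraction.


Kate's rate: 1/10 of the job per hour
Leo's rate: 1/2 of the job per hour
Combined rate: 1/10 + 1/2 = 3/5 per hour
Time = 1 / (3/5) = 5/3 hours (≈ 1.67 hours)

5/3 hours


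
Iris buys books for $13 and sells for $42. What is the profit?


Selling price = $42
Cost price = $13
Profit = selling price - cost price:
Profit = $42 - $13 = $29

$29


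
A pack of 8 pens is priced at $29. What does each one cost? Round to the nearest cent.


Total cost: $29
Number of items: 8
Unit price: $29 / 8 = $3.625 ≈ $3.63

$3.63


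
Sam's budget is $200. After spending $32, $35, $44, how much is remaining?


Add up expenses:
$32 + $35 + $44 = $111
Subtract from budget:
$200 - $111 = $89

$89


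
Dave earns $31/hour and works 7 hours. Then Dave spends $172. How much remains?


Calculate earnings:
7 x $31 = $217
Subtract spending:
$217 - $172 = $45

$45


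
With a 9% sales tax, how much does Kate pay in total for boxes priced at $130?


Calculate the tax:
9% of $130 = $11.70
Add tax to price:
$130 + $11.70 = $141.70

$141.70


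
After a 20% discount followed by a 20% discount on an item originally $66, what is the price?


First discount:
20% of $66 = $13.20
Price after first discount:
$66 - $13.20 = $52.80
Second discount:
20% of $52.80 = $10.56
Final price:
$52.80 - $10.56 = $42.24

$42.24


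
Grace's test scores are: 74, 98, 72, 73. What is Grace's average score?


Add the scores:
74 + 98 + 72 + 73 = 317
Divide by the number of tests:
317 / 4 = 79.25

79.25


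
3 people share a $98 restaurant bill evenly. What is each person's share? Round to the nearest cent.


Total bill: $98
Number of people: 3
Each pays: $98 / 3 = $32.6666... ≈ $32.67

$32.67


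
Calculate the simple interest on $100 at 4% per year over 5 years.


Use the formula I = P x R x T / 100
P x R x T = 100 x 4 x 5 = 2000
I = 2000 / 100 = $20

$20


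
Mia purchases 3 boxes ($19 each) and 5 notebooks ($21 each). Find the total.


Cost of boxes:
3 x $19 = $57
Cost of notebooks:
5 x $21 = $105
Add both:
$57 + $105 = $162

$162


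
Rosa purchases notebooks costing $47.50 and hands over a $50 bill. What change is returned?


Start with the amount paid:
$50
Subtract the price:
$50 - $47.50 = $2.50

$2.50


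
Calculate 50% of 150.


Convert percentage to decimal:
50% = 0.5
Multiply:
150 x 0.5 = 75

75


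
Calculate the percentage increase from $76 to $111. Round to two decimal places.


Find the absolute change:
|111 - 76| = 35
Divide by original and multiply by 100:
35 / 76 x 100 = 46.0526...% ≈ 46.05%

46.05%


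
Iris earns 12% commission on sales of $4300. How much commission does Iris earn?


Convert rate to decimal:
12% = 0.12
Multiply by sales:
$4300 x 0.12 = $516

$516


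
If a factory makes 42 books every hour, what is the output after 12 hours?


Production rate: 42 books per hour
Time: 12 hours
Total: 42 x 12 = 504 books

504 books


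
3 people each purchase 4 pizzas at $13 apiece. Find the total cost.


Cost per person:
4 x $13 = $52
Group total:
3 x $52 = $156

$156


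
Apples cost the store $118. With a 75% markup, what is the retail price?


Calculate the markup amount:
75% of $118 = $88.50
Add to cost:
$118 + $88.50 = $206.50

$206.50


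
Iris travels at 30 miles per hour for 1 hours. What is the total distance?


Use the formula: distance = speed x time
Speed = 30 mph, Time = 1 hours
30 x 1 = 30 miles

30 miles


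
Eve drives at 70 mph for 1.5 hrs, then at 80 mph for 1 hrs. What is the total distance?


Leg 1 distance:
70 x 1.5 = 105 miles
Leg 2 distance:
80 x 1 = 80 miles
Total distance:
105 + 80 = 185 miles

185 miles


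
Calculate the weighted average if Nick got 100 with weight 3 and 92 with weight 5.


Weighted sum:
3 x 100 + 5 x 92 = 760
Total weight:
3 + 5 = 8
Weighted average:
760 / 8 = 95

95


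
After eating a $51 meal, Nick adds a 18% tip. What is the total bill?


Calculate the tip:
18% of $51 = $9.18
Add tip to meal cost:
$51 + $9.18 = $60.18

$60.18


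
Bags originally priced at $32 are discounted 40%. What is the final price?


Calculate the discount amount:
40% of $32 = $12.80
Subtract from original:
$32 - $12.80 = $19.20

$19.20


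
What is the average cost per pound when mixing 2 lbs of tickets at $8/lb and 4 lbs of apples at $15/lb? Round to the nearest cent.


Cost of tickets:
2 x $8 = $16
Cost of apples:
4 x $15 = $60
Total cost: $16 + $60 = $76
Total weight: 6 lbs
Average: $76 / 6 = $12.6666... ≈ $12.67/lb

$12.67/lb


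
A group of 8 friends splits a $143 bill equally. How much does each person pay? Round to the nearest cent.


Total bill: $143
Number of people: 8
Each pays: $143 / 8 = $17.875 ≈ $17.88

$17.88


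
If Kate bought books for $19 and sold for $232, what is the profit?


Selling price = $232
Cost price = $19
Profit = selling price - cost price:
Profit = $232 - $19 = $213

$213


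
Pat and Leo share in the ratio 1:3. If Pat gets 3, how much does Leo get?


Find the multiplier:
3 / 1 = 3
Apply to Leo's share:
3 x 3 = 9

9


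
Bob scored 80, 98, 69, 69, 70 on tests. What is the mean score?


Add the scores:
80 + 98 + 69 + 69 + 70 = 386
Divide by the number of tests:
386 / 5 = 77.2

77.2


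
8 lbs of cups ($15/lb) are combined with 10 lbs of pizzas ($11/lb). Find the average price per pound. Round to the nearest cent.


Cost of cups:
8 x $15 = $120
Cost of pizzas:
10 x $11 = $110
Total cost: $120 + $110 = $230
Total weight: 18 lbs
Average: $230 / 18 = $12.7777... ≈ $12.78/lb

$12.78/lb


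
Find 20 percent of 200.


Convert percentage to decimal:
20% = 0.2
Multiply:
200 x 0.2 = 40

40


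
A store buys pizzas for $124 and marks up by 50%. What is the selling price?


Calculate the markup amount:
50% of $124 = $62
Add to cost:
$124 + $62 = $186

$186


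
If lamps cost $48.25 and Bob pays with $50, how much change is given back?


Start with the amount paid:
$50
Subtract the price:
$50 - $48.25 = $1.75

$1.75


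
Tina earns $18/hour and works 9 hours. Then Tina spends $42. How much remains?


Calculate earnings:
9 x $18 = $162
Subtract spending:
$162 - $42 = $120

$120


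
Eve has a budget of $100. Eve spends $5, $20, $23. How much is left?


Add up expenses:
$5 + $20 + $23 = $48
Subtract from budget:
$100 - $48 = $52

$52


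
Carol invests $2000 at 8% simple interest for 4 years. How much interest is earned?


Use the formula I = P x R x T / 100
P x R x T = 2000 x 8 x 4 = 64000
I = 64000 / 100 = $640

$640


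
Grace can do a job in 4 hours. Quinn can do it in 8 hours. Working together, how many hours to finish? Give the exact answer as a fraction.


Grace's rate: 1/4 of the job per hour
Quinn's rate: 1/8 of the job per hour
Combined rate: 1/4 + 1/8 = 3/8 per hour
Time = 1 / (3/8) = 8/3 hours (≈ 2.67 hours)

8/3 hours


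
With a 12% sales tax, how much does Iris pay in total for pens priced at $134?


Calculate the tax:
12% of $134 = $16.08
Add tax to price:
$134 + $16.08 = $150.08

$150.08


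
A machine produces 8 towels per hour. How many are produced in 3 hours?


Production rate: 8 towels per hour
Time: 3 hours
Total: 8 x 3 = 24 towels

24 towels


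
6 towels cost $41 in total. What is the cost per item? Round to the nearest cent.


Total cost: $41
Number of items: 6
Unit price: $41 / 6 = $6.8333... ≈ $6.83

$6.83


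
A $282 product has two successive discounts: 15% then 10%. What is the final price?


First discount:
15% of $282 = $42.30
Price after first discount:
$282 - $42.30 = $239.70
Second discount:
10% of $239.70 = $23.97
Final price:
$239.70 - $23.97 = $215.73

$215.73


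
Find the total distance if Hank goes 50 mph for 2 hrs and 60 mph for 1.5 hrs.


Leg 1 distance:
50 x 2 = 100 miles
Leg 2 distance:
60 x 1.5 = 90 miles
Total distance:
100 + 90 = 190 miles

190 miles


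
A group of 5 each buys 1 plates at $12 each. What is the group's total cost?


Cost per person:
1 x $12 = $12
Group total:
5 x $12 = $60

$60


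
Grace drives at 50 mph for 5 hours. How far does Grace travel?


Use the formula: distance = speed x time
Speed = 50 mph, Time = 5 hours
50 x 5 = 250 miles

250 miles


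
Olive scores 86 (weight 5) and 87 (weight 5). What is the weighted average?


Weighted sum:
5 x 86 + 5 x 87 = 865
Total weight:
5 + 5 = 10
Weighted average:
865 / 10 = 86.5

86.5


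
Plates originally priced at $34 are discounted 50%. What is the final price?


Calculate the discount amount:
50% of $34 = $17
Subtract from original:
$34 - $17 = $17

$17


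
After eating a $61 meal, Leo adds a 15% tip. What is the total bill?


Calculate the tip:
15% of $61 = $9.15
Add tip to meal cost:
$61 + $9.15 = $70.15

$70.15


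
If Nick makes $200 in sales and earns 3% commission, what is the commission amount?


Convert rate to decimal:
3% = 0.03
Multiply by sales:
$200 x 0.03 = $6

$6


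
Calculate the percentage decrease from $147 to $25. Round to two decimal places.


Find the absolute change:
|25 - 147| = 122
Divide by original and multiply by 100:
122 / 147 x 100 = 82.9931...% ≈ 82.99%

82.99%


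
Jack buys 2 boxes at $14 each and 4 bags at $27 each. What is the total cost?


Cost of boxes:
2 x $14 = $28
Cost of bags:
4 x $27 = $108
Add both:
$28 + $108 = $136

$136


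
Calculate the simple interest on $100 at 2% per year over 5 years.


Use the formula I = P x R x T / 100
P x R x T = 100 x 2 x 5 = 1000
I = 1000 / 100 = $10

$10


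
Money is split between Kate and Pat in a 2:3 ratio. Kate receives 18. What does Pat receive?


Find the multiplier:
18 / 2 = 9
Apply to Pat's share:
3 x 9 = 27

27


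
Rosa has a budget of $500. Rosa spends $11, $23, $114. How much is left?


Add up expenses:
$11 + $23 + $114 = $148
Subtract from budget:
$500 - $148 = $352

$352


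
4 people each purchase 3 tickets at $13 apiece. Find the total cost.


Cost per person:
3 x $13 = $39
Group total:
4 x $39 = $156

$156


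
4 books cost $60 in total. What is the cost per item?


Total cost: $60
Number of items: 4
Unit price: $60 / 4 = $15

$15


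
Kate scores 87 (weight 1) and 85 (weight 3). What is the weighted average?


Weighted sum:
1 x 87 + 3 x 85 = 342
Total weight:
1 + 3 = 4
Weighted average:
342 / 4 = 85.5

85.5


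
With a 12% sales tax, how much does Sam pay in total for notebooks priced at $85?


Calculate the tax:
12% of $85 = $10.20
Add tax to price:
$85 + $10.20 = $95.20

$95.20


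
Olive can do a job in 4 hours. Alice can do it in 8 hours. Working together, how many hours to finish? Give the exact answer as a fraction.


Olive's rate: 1/4 of the job per hour
Alice's rate: 1/8 of the job per hour
Combined rate: 1/4 + 1/8 = 3/8 per hour
Time = 1 / (3/8) = 8/3 hours (≈ 2.67 hours)

8/3 hours


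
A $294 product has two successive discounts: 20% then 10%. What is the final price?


First discount:
20% of $294 = $58.80
Price after first discount:
$294 - $58.80 = $235.20
Second discount:
10% of $235.20 = $23.52
Final price:
$235.20 - $23.52 = $211.68

$211.68


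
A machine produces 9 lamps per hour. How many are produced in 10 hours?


Production rate: 9 lamps per hour
Time: 10 hours
Total: 9 x 10 = 90 lamps

90 lamps


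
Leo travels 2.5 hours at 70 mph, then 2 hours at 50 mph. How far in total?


Leg 1 distance:
70 x 2.5 = 175 miles
Leg 2 distance:
50 x 2 = 100 miles
Total distance:
175 + 100 = 275 miles

275 miles


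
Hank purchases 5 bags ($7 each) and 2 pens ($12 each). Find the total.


Cost of bags:
5 x $7 = $35
Cost of pens:
2 x $12 = $24
Add both:
$35 + $24 = $59

$59


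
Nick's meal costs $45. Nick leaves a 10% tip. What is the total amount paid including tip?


Calculate the tip:
10% of $45 = $4.50
Add tip to meal cost:
$45 + $4.50 = $49.50

$49.50


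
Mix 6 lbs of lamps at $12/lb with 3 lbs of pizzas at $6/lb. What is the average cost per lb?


Cost of lamps:
6 x $12 = $72
Cost of pizzas:
3 x $6 = $18
Total cost: $72 + $18 = $90
Total weight: 9 lbs
Average: $90 / 9 = $10/lb

$10/lb


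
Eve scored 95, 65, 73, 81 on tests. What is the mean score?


Add the scores:
95 + 65 + 73 + 81 = 314
Divide by the number of tests:
314 / 4 = 78.5

78.5


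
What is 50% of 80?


Convert percentage to decimal:
50% = 0.5
Multiply:
80 x 0.5 = 40

40


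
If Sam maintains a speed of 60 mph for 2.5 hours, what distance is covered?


Use the formula: distance = speed x time
Speed = 60 mph, Time = 2.5 hours
60 x 2.5 = 150 miles

150 miles


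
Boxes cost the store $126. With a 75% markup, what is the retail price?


Calculate the markup amount:
75% of $126 = $94.50
Add to cost:
$126 + $94.50 = $220.50

$220.50


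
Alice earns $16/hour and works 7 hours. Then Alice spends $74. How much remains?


Calculate earnings:
7 x $16 = $112
Subtract spending:
$112 - $74 = $38

$38


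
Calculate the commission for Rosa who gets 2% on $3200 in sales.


Convert rate to decimal:
2% = 0.02
Multiply by sales:
$3200 x 0.02 = $64

$64


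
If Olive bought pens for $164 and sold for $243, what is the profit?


Selling price = $243
Cost price = $164
Profit = selling price - cost price:
Profit = $243 - $164 = $79

$79


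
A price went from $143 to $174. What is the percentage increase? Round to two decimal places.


Find the absolute change:
|174 - 143| = 31
Divide by original and multiply by 100:
31 / 143 x 100 = 21.6783...% ≈ 21.68%

21.68%


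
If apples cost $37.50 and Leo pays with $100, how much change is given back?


Start with the amount paid:
$100
Subtract the price:
$100 - $37.50 = $62.50

$62.50


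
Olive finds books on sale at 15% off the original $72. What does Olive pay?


Calculate the discount amount:
15% of $72 = $10.80
Subtract from original:
$72 - $10.80 = $61.20

$61.20


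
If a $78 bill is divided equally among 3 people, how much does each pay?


Total bill: $78
Number of people: 3
Each pays: $78 / 3 = $26

$26


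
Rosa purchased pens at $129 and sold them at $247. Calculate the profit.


Selling price = $247
Cost price = $129
Profit = selling price - cost price:
Profit = $247 - $129 = $118

$118


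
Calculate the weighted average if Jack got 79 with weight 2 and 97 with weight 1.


Weighted sum:
2 x 79 + 1 x 97 = 255
Total weight:
2 + 1 = 3
Weighted average:
255 / 3 = 85

85


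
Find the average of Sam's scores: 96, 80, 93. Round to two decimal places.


Add the scores:
96 + 80 + 93 = 269
Divide by the number of tests:
269 / 3 = 89.6666... ≈ 89.67

89.67


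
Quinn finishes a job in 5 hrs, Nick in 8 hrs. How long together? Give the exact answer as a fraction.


Quinn's rate: 1/5 of the job per hour
Nick's rate: 1/8 of the job per hour
Combined rate: 1/5 + 1/8 = 13/40 per hour
Time = 1 / (13/40) = 40/13 hours (≈ 3.08 hours)

40/13 hours


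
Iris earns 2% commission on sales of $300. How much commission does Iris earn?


Convert rate to decimal:
2% = 0.02
Multiply by sales:
$300 x 0.02 = $6

$6


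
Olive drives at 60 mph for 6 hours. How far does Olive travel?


Use the formula: distance = speed x time
Speed = 60 mph, Time = 6 hours
60 x 6 = 360 miles

360 miles


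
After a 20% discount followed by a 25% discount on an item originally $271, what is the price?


First discount:
20% of $271 = $54.20
Price after first discount:
$271 - $54.20 = $216.80
Second discount:
25% of $216.80 = $54.20
Final price:
$216.80 - $54.20 = $162.60

$162.60


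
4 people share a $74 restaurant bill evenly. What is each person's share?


Total bill: $74
Number of people: 4
Each pays: $74 / 4 = $18.50

$18.50


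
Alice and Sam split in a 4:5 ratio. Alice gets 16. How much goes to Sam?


Find the multiplier:
16 / 4 = 4
Apply to Sam's share:
5 x 4 = 20

20


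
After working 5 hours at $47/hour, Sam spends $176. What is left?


Calculate earnings:
5 x $47 = $235
Subtract spending:
$235 - $176 = $59

$59


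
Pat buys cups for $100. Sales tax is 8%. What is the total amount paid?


Calculate the tax:
8% of $100 = $8
Add tax to price:
$100 + $8 = $108

$108


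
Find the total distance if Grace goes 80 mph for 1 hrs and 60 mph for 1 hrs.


Leg 1 distance:
80 x 1 = 80 miles
Leg 2 distance:
60 x 1 = 60 miles
Total distance:
80 + 60 = 140 miles

140 miles


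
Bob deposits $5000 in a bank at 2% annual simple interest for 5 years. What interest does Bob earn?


Use the formula I = P x R x T / 100
P x R x T = 5000 x 2 x 5 = 50000
I = 50000 / 100 = $500

$500


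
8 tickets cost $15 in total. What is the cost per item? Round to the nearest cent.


Total cost: $15
Number of items: 8
Unit price: $15 / 8 = $1.875 ≈ $1.88

$1.88


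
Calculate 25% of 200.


Convert percentage to decimal:
25% = 0.25
Multiply:
200 x 0.25 = 50

50


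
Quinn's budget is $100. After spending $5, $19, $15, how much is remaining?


Add up expenses:
$5 + $19 + $15 = $39
Subtract from budget:
$100 - $39 = $61

$61


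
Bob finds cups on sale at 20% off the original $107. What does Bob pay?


Calculate the discount amount:
20% of $107 = $21.40
Subtract from original:
$107 - $21.40 = $85.60

$85.60


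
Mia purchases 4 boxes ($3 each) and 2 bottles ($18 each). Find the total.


Cost of boxes:
4 x $3 = $12
Cost of bottles:
2 x $18 = $36
Add both:
$12 + $36 = $48

$48


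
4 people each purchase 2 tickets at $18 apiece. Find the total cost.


Cost per person:
2 x $18 = $36
Group total:
4 x $36 = $144

$144


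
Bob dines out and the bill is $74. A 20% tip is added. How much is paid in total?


Calculate the tip:
20% of $74 = $14.80
Add tip to meal cost:
$74 + $14.80 = $88.80

$88.80


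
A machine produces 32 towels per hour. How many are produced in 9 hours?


Production rate: 32 towels per hour
Time: 9 hours
Total: 32 x 9 = 288 towels

288 towels


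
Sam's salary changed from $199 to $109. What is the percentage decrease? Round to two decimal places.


Find the absolute change:
|109 - 199| = 90
Divide by original and multiply by 100:
90 / 199 x 100 = 45.2261...% ≈ 45.23%

45.23%


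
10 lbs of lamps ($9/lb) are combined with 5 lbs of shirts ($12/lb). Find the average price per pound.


Cost of lamps:
10 x $9 = $90
Cost of shirts:
5 x $12 = $60
Total cost: $90 + $60 = $150
Total weight: 15 lbs
Average: $150 / 15 = $10/lb

$10/lb


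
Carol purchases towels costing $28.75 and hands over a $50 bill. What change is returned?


Start with the amount paid:
$50
Subtract the price:
$50 - $28.75 = $21.25

$21.25


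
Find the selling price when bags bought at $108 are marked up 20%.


Calculate the markup amount:
20% of $108 = $21.60
Add to cost:
$108 + $21.60 = $129.60

$129.60


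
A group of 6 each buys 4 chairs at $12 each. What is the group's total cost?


Cost per person:
4 x $12 = $48
Group total:
6 x $48 = $288

$288


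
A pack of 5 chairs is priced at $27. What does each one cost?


Total cost: $27
Number of items: 5
Unit price: $27 / 5 = $5.40

$5.40


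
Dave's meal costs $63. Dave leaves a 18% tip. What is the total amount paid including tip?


Calculate the tip:
18% of $63 = $11.34
Add tip to meal cost:
$63 + $11.34 = $74.34

$74.34


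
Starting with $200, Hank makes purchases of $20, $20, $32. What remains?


Add up expenses:
$20 + $20 + $32 = $72
Subtract from budget:
$200 - $72 = $128

$128


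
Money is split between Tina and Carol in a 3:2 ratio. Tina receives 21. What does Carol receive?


Find the multiplier:
21 / 3 = 7
Apply to Carol's share:
2 x 7 = 14

14


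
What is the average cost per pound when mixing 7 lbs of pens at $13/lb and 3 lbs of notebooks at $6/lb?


Cost of pens:
7 x $13 = $91
Cost of notebooks:
3 x $6 = $18
Total cost: $91 + $18 = $109
Total weight: 10 lbs
Average: $109 / 10 = $10.90/lb

$10.90/lb


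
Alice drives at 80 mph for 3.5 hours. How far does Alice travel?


Use the formula: distance = speed x time
Speed = 80 mph, Time = 3.5 hours
80 x 3.5 = 280 miles

280 miles


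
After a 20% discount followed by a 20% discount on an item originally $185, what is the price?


First discount:
20% of $185 = $37
Price after first discount:
$185 - $37 = $148
Second discount:
20% of $148 = $29.60
Final price:
$148 - $29.60 = $118.40

$118.40


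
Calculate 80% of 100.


Convert percentage to decimal:
80% = 0.8
Multiply:
100 x 0.8 = 80

80


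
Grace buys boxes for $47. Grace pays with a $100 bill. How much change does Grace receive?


Start with the amount paid:
$100
Subtract the price:
$100 - $47 = $53

$53


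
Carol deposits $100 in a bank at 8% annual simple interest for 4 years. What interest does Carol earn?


Use the formula I = P x R x T / 100
P x R x T = 100 x 8 x 4 = 3200
I = 3200 / 100 = $32

$32


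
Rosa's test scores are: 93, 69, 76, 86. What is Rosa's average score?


Add the scores:
93 + 69 + 76 + 86 = 324
Divide by the number of tests:
324 / 4 = 81

81


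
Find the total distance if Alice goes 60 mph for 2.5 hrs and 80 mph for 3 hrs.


Leg 1 distance:
60 x 2.5 = 150 miles
Leg 2 distance:
80 x 3 = 240 miles
Total distance:
150 + 240 = 390 miles

390 miles


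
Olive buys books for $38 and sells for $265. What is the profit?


Selling price = $265
Cost price = $38
Profit = selling price - cost price:
Profit = $265 - $38 = $227

$227


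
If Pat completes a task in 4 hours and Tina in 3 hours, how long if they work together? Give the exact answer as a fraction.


Pat's rate: 1/4 of the job per hour
Tina's rate: 1/3 of the job per hour
Combined rate: 1/4 + 1/3 = 7/12 per hour
Time = 1 / (7/12) = 12/7 hours (≈ 1.71 hours)

12/7 hours


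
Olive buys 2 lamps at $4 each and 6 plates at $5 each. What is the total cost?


Cost of lamps:
2 x $4 = $8
Cost of plates:
6 x $5 = $30
Add both:
$8 + $30 = $38

$38


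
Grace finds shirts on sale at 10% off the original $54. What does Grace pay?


Calculate the discount amount:
10% of $54 = $5.40
Subtract from original:
$54 - $5.40 = $48.60

$48.60


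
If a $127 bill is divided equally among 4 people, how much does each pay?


Total bill: $127
Number of people: 4
Each pays: $127 / 4 = $31.75

$31.75


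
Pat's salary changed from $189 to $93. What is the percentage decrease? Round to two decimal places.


Find the absolute change:
|93 - 189| = 96
Divide by original and multiply by 100:
96 / 189 x 100 = 50.7936...% ≈ 50.79%

50.79%


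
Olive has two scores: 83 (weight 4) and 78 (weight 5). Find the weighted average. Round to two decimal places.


Weighted sum:
4 x 83 + 5 x 78 = 722
Total weight:
4 + 5 = 9
Weighted average:
722 / 9 = 80.2222... ≈ 80.22

80.22


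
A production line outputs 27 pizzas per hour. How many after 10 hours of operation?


Production rate: 27 pizzas per hour
Time: 10 hours
Total: 27 x 10 = 270 pizzas

270 pizzas


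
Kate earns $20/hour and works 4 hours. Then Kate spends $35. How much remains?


Calculate earnings:
4 x $20 = $80
Subtract spending:
$80 - $35 = $45

$45


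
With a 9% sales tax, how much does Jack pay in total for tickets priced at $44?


Calculate the tax:
9% of $44 = $3.96
Add tax to price:
$44 + $3.96 = $47.96

$47.96


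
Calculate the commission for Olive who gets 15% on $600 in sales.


Convert rate to decimal:
15% = 0.15
Multiply by sales:
$600 x 0.15 = $90

$90


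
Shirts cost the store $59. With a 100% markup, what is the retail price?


Calculate the markup amount:
100% of $59 = $59
Add to cost:
$59 + $59 = $118

$118


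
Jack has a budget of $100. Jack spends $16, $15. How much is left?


Add up expenses:
$16 + $15 = $31
Subtract from budget:
$100 - $31 = $69

$69


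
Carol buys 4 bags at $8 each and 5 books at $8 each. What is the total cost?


Cost of bags:
4 x $8 = $32
Cost of books:
5 x $8 = $40
Add both:
$32 + $40 = $72

$72


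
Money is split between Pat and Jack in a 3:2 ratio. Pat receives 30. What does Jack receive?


Find the multiplier:
30 / 3 = 10
Apply to Jack's share:
2 x 10 = 20

20


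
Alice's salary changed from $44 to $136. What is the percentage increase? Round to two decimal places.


Find the absolute change:
|136 - 44| = 92
Divide by original and multiply by 100:
92 / 44 x 100 = 209.0909...% ≈ 209.09%

209.09%


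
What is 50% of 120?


Convert percentage to decimal:
50% = 0.5
Multiply:
120 x 0.5 = 60

60


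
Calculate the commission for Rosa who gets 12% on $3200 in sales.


Convert rate to decimal:
12% = 0.12
Multiply by sales:
$3200 x 0.12 = $384

$384


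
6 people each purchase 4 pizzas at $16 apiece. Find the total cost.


Cost per person:
4 x $16 = $64
Group total:
6 x $64 = $384

$384


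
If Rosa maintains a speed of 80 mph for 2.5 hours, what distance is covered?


Use the formula: distance = speed x time
Speed = 80 mph, Time = 2.5 hours
80 x 2.5 = 200 miles

200 miles


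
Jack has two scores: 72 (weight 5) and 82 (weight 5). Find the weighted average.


Weighted sum:
5 x 72 + 5 x 82 = 770
Total weight:
5 + 5 = 10
Weighted average:
770 / 10 = 77

77
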